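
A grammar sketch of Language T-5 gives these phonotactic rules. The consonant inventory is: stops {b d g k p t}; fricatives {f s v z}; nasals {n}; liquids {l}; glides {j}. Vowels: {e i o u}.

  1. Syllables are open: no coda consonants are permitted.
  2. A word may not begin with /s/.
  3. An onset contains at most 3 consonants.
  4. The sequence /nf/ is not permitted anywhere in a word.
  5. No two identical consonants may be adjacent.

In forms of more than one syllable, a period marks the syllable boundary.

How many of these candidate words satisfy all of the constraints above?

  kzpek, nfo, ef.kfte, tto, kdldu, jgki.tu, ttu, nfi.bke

1

kzpek — violates constraint 1: syllable 1 coda /k/ has 1 consonant (> 0) → not permitted
nfo — violates constraint 4: contains banned sequence /nf/ → not permitted
ef.kfte — violates constraint 1: syllable 1 coda /f/ has 1 consonant (> 0) → not permitted
tto — violates constraint 5: adjacent identical consonants /tt/ → not permitted
kdldu — violates constraint 3: syllable 1 onset /kdld/ has 4 consonants (> 3) → not permitted
jgki.tu — σ1 onset /jgk/ (3C), coda /∅/ ok; σ2 onset /t/, coda /∅/ ok → permitted
ttu — violates constraint 5: adjacent identical consonants /tt/ → not permitted
nfi.bke — violates constraint 4: contains banned sequence /nf/ → not permitted
Permitted: jgki.tu → 1.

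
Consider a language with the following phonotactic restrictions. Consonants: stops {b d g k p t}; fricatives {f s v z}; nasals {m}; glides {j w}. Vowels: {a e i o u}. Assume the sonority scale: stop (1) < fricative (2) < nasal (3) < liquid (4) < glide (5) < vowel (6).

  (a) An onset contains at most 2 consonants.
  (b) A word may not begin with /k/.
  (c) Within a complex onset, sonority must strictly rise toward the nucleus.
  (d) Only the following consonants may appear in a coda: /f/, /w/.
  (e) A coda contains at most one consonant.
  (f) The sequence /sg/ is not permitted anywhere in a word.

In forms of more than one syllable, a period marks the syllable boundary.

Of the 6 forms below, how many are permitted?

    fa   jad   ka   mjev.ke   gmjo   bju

2

fa — σ1 onset /f/, coda /∅/ ok → permitted
jad — violates constraint (d): syllable 1 coda contains /d/, which is not a licensed coda consonant → not permitted
ka — violates constraint (b): word begins with /k/ → not permitted
mjev.ke — violates constraint (d): syllable 1 coda contains /v/, which is not a licensed coda consonant → not permitted
gmjo — violates constraint (a): syllable 1 onset /gmj/ has 3 consonants (> 2) → not permitted
bju — σ1 onset /bj/ (1→5 rises), coda /∅/ ok → permitted
Permitted: fa, bju → 2.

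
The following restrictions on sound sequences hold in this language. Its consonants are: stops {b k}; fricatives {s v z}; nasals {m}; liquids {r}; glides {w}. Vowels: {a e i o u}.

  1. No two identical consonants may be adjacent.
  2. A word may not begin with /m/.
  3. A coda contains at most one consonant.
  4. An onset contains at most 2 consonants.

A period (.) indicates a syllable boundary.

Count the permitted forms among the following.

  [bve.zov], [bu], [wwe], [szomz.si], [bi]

3

[bve.zov] — σ1 onset /bv/ (2C), coda /∅/ ok; σ2 onset /z/, coda /v/ ok → permitted
[bu] — σ1 onset /b/, coda /∅/ ok → permitted
[wwe] — violates constraint 1: adjacent identical consonants /ww/ → not permitted
[szomz.si] — violates constraint 3: syllable 1 coda /mz/ has 2 consonants (> 1) → not permitted
[bi] — σ1 onset /b/, coda /∅/ ok → permitted
Permitted: [bve.zov], [bu], [bi] → 3.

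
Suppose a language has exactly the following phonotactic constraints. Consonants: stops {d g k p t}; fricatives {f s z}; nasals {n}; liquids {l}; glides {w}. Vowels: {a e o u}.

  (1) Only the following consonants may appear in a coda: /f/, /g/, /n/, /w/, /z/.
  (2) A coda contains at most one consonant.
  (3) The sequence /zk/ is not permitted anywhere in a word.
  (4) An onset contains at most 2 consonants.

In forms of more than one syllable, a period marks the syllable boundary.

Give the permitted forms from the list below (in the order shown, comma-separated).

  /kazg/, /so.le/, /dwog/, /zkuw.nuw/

/kazg/ — violates constraint 2: syllable 1 coda /zg/ has 2 consonants (> 1) → not permitted
/so.le/ — σ1 onset /s/, coda /∅/ ok; σ2 onset /l/, coda /∅/ ok → permitted
/dwog/ — σ1 onset /dw/ (2C), coda /g/ ok → permitted
/zkuw.nuw/ — violates constraint 3: contains banned sequence /zk/ → not permitted

/so.le/, /dwog/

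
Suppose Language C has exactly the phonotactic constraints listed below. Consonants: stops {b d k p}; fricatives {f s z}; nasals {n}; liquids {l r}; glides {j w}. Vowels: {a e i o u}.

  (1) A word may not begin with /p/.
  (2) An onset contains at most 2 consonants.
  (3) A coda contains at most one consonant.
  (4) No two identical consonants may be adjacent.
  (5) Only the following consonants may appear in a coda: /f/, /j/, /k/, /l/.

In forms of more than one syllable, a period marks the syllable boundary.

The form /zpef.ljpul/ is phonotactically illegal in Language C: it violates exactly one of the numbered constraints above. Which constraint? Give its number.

2

/zpef.ljpul/: syllable 2 onset /ljp/ has 3 consonants (> 2).
This is a violation of constraint 2: "An onset contains at most 2 consonants."
The remaining constraints (1, 3, 4, 5) are satisfied.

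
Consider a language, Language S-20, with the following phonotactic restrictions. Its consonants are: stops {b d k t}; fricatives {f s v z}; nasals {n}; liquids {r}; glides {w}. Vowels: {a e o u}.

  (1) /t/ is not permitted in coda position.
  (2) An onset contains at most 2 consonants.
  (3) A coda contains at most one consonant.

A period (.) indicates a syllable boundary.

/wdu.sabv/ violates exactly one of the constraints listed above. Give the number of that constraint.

3

/wdu.sabv/: syllable 2 coda /bv/ has 2 consonants (> 1).
This is a violation of constraint 3: "A coda contains at most one consonant."
The remaining constraints (1, 2) are satisfied.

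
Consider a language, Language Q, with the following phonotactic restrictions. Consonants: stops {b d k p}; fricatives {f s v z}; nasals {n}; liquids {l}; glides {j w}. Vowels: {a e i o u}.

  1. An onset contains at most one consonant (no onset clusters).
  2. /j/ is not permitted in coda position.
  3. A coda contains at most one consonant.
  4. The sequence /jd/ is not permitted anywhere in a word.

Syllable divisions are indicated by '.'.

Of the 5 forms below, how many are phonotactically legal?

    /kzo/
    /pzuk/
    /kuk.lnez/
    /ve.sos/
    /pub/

/kzo/ — violates constraint 1: syllable 1 onset /kz/ has 2 consonants (> 1) → phonotactically illegal
/pzuk/ — violates constraint 1: syllable 1 onset /pz/ has 2 consonants (> 1) → phonotactically illegal
/kuk.lnez/ — violates constraint 1: syllable 2 onset /ln/ has 2 consonants (> 1) → phonotactically illegal
/ve.sos/ — σ1 onset /v/, coda /∅/ ok; σ2 onset /s/, coda /s/ ok → phonotactically legal
/pub/ — σ1 onset /p/, coda /b/ ok → phonotactically legal
Phonotactically legal: /ve.sos/, /pub/ → 2.

2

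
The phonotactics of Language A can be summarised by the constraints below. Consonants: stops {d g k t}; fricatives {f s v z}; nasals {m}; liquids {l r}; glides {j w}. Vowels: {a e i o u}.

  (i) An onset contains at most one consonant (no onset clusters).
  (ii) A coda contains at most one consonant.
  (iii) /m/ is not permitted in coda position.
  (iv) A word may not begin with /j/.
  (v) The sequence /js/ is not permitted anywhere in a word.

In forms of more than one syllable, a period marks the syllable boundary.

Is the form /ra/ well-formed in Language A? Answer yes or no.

/ra/ — σ1 onset /r/, coda /∅/ ok → well-formed

yes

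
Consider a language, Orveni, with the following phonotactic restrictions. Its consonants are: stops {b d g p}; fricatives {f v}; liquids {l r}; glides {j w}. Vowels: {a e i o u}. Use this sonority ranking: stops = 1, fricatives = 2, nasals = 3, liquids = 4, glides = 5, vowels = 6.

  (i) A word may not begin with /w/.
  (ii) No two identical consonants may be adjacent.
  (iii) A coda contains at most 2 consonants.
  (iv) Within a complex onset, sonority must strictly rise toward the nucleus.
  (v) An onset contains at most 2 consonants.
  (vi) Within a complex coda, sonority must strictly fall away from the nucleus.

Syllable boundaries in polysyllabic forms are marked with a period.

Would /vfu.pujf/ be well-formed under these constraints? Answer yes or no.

no

/vfu.pujf/ — violates constraint (iv): syllable 1 onset /vf/: /v/ (fricative, 2) → /f/ (fricative, 2) does not rise → ill-formed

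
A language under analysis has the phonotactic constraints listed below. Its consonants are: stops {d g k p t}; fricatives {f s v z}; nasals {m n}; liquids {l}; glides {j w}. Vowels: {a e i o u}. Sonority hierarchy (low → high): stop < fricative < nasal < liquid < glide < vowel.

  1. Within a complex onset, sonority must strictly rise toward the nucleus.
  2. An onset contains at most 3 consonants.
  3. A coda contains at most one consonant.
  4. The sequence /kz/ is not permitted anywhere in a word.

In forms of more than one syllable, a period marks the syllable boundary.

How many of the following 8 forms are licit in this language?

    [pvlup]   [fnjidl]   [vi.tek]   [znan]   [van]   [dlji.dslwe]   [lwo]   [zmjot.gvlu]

6

[pvlup] — σ1 onset /pvl/ (1→2→4 rises), coda /p/ ok → licit
[fnjidl] — violates constraint 3: syllable 1 coda /dl/ has 2 consonants (> 1) → illicit
[vi.tek] — σ1 onset /v/, coda /∅/ ok; σ2 onset /t/, coda /k/ ok → licit
[znan] — σ1 onset /zn/ (2→3 rises), coda /n/ ok → licit
[van] — σ1 onset /v/, coda /n/ ok → licit
[dlji.dslwe] — violates constraint 2: syllable 2 onset /dslw/ has 4 consonants (> 3) → illicit
[lwo] — σ1 onset /lw/ (4→5 rises), coda /∅/ ok → licit
[zmjot.gvlu] — σ1 onset /zmj/ (2→3→5 rises), coda /t/ ok; σ2 onset /gvl/ (1→2→4 rises), coda /∅/ ok → licit
Licit: [pvlup], [vi.tek], [znan], [van], [lwo], [zmjot.gvlu] → 6.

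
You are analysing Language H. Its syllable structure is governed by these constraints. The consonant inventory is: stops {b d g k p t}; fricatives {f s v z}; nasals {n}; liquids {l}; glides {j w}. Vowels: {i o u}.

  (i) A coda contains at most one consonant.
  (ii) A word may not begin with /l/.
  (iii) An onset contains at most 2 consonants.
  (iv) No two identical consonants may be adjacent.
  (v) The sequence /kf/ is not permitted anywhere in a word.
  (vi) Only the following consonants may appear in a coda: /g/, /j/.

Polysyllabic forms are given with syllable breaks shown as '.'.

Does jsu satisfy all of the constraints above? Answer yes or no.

jsu — σ1 onset /js/ (2C), coda /∅/ ok → licit

yes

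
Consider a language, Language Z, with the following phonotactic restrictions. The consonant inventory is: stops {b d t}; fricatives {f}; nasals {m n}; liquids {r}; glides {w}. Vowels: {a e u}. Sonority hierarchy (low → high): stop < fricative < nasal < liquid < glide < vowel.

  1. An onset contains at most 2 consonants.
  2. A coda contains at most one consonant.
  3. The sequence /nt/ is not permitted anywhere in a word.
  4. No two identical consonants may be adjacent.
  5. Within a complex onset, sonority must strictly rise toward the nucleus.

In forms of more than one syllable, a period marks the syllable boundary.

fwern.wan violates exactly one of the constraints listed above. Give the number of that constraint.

2

fwern.wan: syllable 1 coda /rn/ has 2 consonants (> 1).
This is a violation of constraint 2: "A coda contains at most one consonant."
The remaining constraints (1, 3, 4, 5) are satisfied.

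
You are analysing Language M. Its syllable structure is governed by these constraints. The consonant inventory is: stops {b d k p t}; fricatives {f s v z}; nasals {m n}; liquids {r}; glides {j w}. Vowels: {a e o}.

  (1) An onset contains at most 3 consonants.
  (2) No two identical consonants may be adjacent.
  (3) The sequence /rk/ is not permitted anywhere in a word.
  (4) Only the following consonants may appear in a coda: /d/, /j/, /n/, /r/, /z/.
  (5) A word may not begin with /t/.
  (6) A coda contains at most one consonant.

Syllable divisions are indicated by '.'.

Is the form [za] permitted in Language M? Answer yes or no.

yes

[za] — σ1 onset /z/, coda /∅/ ok → permitted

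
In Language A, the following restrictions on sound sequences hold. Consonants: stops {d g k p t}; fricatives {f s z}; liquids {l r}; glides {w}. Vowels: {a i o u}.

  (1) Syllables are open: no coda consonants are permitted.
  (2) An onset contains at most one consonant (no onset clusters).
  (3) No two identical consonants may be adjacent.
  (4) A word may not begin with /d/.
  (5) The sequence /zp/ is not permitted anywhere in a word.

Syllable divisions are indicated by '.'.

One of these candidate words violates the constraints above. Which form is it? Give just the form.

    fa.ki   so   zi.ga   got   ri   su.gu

got

fa.ki — σ1 onset /f/, coda /∅/ ok; σ2 onset /k/, coda /∅/ ok → permitted
so — σ1 onset /s/, coda /∅/ ok → permitted
zi.ga — σ1 onset /z/, coda /∅/ ok; σ2 onset /g/, coda /∅/ ok → permitted
got — violates constraint 1: syllable 1 coda /t/ has 1 consonant (> 0) → not permitted
ri — σ1 onset /r/, coda /∅/ ok → permitted
su.gu — σ1 onset /s/, coda /∅/ ok; σ2 onset /g/, coda /∅/ ok → permitted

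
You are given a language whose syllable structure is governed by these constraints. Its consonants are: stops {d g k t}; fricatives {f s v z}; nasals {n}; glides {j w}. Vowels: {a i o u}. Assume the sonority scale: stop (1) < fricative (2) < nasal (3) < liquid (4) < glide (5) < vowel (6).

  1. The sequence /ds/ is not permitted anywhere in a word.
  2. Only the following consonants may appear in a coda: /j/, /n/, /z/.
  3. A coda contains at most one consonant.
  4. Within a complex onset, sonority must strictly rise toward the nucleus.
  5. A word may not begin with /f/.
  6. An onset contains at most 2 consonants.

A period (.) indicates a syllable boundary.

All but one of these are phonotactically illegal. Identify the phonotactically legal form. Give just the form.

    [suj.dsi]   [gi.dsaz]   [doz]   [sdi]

[suj.dsi] — violates constraint 1: contains banned sequence /ds/ → phonotactically illegal
[gi.dsaz] — violates constraint 1: contains banned sequence /ds/ → phonotactically illegal
[doz] — σ1 onset /d/, coda /z/ ok → phonotactically legal
[sdi] — violates constraint 4: syllable 1 onset /sd/: /s/ (fricative, 2) → /d/ (stop, 1) does not rise → phonotactically illegal

[doz]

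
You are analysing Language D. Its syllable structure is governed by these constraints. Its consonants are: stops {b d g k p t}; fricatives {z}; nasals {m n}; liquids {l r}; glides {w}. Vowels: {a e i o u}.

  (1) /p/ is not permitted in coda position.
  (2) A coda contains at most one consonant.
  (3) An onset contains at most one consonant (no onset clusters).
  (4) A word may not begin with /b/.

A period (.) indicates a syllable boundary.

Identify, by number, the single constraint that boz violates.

boz: word begins with /b/.
This is a violation of constraint 4: "A word may not begin with /b/."
The remaining constraints (1, 2, 3) are satisfied.

4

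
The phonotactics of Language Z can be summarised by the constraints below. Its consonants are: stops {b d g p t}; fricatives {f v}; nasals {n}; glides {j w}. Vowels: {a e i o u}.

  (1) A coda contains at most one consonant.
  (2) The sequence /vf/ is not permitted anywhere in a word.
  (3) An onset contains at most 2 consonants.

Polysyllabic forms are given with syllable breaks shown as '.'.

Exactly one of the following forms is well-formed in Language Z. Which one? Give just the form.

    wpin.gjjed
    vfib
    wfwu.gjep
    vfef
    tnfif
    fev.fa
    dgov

wpin.gjjed — violates constraint 3: syllable 2 onset /gjj/ has 3 consonants (> 2) → ill-formed
vfib — violates constraint 2: contains banned sequence /vf/ → ill-formed
wfwu.gjep — violates constraint 3: syllable 1 onset /wfw/ has 3 consonants (> 2) → ill-formed
vfef — violates constraint 2: contains banned sequence /vf/ → ill-formed
tnfif — violates constraint 3: syllable 1 onset /tnf/ has 3 consonants (> 2) → ill-formed
fev.fa — violates constraint 2: contains banned sequence /vf/ → ill-formed
dgov — σ1 onset /dg/ (2C), coda /v/ ok → well-formed

dgov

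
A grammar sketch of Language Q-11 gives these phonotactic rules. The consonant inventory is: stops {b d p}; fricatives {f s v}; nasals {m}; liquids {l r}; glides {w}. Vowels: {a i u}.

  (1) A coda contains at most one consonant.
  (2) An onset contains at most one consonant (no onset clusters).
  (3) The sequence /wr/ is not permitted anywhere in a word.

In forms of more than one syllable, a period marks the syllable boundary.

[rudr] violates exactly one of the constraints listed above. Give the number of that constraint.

1

[rudr]: syllable 1 coda /dr/ has 2 consonants (> 1).
This is a violation of constraint 1: "A coda contains at most one consonant."
The remaining constraints (2, 3) are satisfied.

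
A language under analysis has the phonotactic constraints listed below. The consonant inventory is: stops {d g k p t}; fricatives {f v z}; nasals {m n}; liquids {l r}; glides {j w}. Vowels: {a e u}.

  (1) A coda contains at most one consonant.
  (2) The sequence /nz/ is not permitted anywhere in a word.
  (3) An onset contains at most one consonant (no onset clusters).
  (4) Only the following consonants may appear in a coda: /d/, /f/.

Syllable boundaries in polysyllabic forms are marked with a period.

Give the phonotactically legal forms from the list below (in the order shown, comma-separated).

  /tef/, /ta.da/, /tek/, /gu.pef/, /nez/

/tef/ — σ1 onset /t/, coda /f/ ok → phonotactically legal
/ta.da/ — σ1 onset /t/, coda /∅/ ok; σ2 onset /d/, coda /∅/ ok → phonotactically legal
/tek/ — violates constraint 4: syllable 1 coda contains /k/, which is not a licensed coda consonant → phonotactically illegal
/gu.pef/ — σ1 onset /g/, coda /∅/ ok; σ2 onset /p/, coda /f/ ok → phonotactically legal
/nez/ — violates constraint 4: syllable 1 coda contains /z/, which is not a licensed coda consonant → phonotactically illegal

/tef/, /ta.da/, /gu.pef/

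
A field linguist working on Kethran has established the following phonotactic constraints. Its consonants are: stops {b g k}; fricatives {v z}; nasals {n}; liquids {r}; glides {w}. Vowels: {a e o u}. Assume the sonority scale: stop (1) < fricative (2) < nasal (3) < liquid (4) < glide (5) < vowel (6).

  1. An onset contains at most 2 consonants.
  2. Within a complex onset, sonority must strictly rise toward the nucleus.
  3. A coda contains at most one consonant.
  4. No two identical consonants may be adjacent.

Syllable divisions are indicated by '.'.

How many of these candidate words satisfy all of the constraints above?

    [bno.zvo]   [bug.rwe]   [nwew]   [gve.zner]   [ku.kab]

4

[bno.zvo] — violates constraint 2: syllable 2 onset /zv/: /z/ (fricative, 2) → /v/ (fricative, 2) does not rise → phonotactically illegal
[bug.rwe] — σ1 onset /b/, coda /g/ ok; σ2 onset /rw/ (4→5 rises), coda /∅/ ok → phonotactically legal
[nwew] — σ1 onset /nw/ (3→5 rises), coda /w/ ok → phonotactically legal
[gve.zner] — σ1 onset /gv/ (1→2 rises), coda /∅/ ok; σ2 onset /zn/ (2→3 rises), coda /r/ ok → phonotactically legal
[ku.kab] — σ1 onset /k/, coda /∅/ ok; σ2 onset /k/, coda /b/ ok → phonotactically legal
Phonotactically legal: [bug.rwe], [nwew], [gve.zner], [ku.kab] → 4.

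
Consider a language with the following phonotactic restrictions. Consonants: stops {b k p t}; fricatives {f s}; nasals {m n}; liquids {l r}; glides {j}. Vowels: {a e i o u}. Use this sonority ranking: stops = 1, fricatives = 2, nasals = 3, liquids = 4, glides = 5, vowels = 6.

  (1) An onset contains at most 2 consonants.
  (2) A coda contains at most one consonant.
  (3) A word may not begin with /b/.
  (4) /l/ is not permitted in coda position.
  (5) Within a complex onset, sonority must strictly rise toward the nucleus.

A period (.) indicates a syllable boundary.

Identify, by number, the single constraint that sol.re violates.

4

sol.re: syllable 1 coda contains /l/.
This is a violation of constraint 4: "/l/ is not permitted in coda position."
The remaining constraints (1, 2, 3, 5) are satisfied.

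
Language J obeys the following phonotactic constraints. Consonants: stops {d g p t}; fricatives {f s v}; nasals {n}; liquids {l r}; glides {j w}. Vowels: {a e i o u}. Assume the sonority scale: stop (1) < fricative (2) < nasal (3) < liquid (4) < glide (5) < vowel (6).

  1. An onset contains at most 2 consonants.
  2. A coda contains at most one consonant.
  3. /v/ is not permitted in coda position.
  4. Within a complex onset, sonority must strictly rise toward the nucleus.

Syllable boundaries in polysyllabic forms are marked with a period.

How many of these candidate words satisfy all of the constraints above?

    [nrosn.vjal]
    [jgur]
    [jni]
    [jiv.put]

0

[nrosn.vjal] — violates constraint 2: syllable 1 coda /sn/ has 2 consonants (> 1) → illicit
[jgur] — violates constraint 4: syllable 1 onset /jg/: /j/ (glide, 5) → /g/ (stop, 1) does not rise → illicit
[jni] — violates constraint 4: syllable 1 onset /jn/: /j/ (glide, 5) → /n/ (nasal, 3) does not rise → illicit
[jiv.put] — violates constraint 3: syllable 1 coda contains /v/ → illicit
No form is licit → 0.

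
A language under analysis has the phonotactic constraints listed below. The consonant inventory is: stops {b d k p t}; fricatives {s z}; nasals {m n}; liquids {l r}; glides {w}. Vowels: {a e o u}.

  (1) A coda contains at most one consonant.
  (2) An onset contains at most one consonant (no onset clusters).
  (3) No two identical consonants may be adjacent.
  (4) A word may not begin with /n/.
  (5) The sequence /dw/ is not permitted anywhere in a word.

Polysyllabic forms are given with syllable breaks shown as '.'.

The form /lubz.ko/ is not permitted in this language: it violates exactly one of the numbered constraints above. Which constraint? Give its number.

/lubz.ko/: syllable 1 coda /bz/ has 2 consonants (> 1).
This is a violation of constraint 1: "A coda contains at most one consonant."
The remaining constraints (2, 3, 4, 5) are satisfied.

1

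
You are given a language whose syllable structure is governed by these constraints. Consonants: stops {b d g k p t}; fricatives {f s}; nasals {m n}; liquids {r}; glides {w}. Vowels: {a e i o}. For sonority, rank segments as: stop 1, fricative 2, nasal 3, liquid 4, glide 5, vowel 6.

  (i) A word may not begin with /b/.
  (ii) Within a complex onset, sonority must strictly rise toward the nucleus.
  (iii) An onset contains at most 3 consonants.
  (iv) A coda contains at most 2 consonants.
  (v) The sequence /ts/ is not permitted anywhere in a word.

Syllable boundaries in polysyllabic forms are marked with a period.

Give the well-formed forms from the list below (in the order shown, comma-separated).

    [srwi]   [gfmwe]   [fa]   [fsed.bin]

[srwi], [fa]

[srwi] — σ1 onset /srw/ (2→4→5 rises), coda /∅/ ok → well-formed
[gfmwe] — violates constraint (iii): syllable 1 onset /gfmw/ has 4 consonants (> 3) → ill-formed
[fa] — σ1 onset /f/, coda /∅/ ok → well-formed
[fsed.bin] — violates constraint (ii): syllable 1 onset /fs/: /f/ (fricative, 2) → /s/ (fricative, 2) does not rise → ill-formed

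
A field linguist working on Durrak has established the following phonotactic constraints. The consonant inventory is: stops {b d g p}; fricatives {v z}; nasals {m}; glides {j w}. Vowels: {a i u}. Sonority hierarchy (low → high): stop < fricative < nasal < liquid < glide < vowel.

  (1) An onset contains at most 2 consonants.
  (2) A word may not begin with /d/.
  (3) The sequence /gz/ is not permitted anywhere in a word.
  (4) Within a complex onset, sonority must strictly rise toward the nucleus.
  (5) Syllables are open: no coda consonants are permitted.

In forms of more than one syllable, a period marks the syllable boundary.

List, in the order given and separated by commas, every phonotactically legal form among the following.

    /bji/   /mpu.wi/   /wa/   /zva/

/bji/, /wa/

/bji/ — σ1 onset /bj/ (1→5 rises), coda /∅/ ok → phonotactically legal
/mpu.wi/ — violates constraint 4: syllable 1 onset /mp/: /m/ (nasal, 3) → /p/ (stop, 1) does not rise → phonotactically illegal
/wa/ — σ1 onset /w/, coda /∅/ ok → phonotactically legal
/zva/ — violates constraint 4: syllable 1 onset /zv/: /z/ (fricative, 2) → /v/ (fricative, 2) does not rise → phonotactically illegal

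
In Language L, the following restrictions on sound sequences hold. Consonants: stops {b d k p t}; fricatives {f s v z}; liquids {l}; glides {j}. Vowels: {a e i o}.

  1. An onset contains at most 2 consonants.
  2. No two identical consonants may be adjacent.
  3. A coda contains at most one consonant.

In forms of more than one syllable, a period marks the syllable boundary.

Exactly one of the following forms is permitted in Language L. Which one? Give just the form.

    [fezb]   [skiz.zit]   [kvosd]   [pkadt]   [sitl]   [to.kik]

[to.kik]

[fezb] — violates constraint 3: syllable 1 coda /zb/ has 2 consonants (> 1) → not permitted
[skiz.zit] — violates constraint 2: adjacent identical consonants /zz/ → not permitted
[kvosd] — violates constraint 3: syllable 1 coda /sd/ has 2 consonants (> 1) → not permitted
[pkadt] — violates constraint 3: syllable 1 coda /dt/ has 2 consonants (> 1) → not permitted
[sitl] — violates constraint 3: syllable 1 coda /tl/ has 2 consonants (> 1) → not permitted
[to.kik] — σ1 onset /t/, coda /∅/ ok; σ2 onset /k/, coda /k/ ok → permitted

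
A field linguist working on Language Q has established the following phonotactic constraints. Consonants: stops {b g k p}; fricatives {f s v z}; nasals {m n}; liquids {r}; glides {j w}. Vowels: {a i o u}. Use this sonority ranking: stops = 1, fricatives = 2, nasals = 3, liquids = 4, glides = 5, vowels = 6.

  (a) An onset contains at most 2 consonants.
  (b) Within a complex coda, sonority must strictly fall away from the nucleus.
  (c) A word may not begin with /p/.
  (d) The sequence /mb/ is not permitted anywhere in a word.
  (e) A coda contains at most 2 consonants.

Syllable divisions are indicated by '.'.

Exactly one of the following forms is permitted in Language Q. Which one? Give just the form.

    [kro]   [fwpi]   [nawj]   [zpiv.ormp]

[kro] — σ1 onset /kr/ (2C), coda /∅/ ok → permitted
[fwpi] — violates constraint (a): syllable 1 onset /fwp/ has 3 consonants (> 2) → not permitted
[nawj] — violates constraint (b): syllable 1 coda /wj/: /w/ (glide, 5) → /j/ (glide, 5) does not fall → not permitted
[zpiv.ormp] — violates constraint (e): syllable 2 coda /rmp/ has 3 consonants (> 2) → not permitted

[kro]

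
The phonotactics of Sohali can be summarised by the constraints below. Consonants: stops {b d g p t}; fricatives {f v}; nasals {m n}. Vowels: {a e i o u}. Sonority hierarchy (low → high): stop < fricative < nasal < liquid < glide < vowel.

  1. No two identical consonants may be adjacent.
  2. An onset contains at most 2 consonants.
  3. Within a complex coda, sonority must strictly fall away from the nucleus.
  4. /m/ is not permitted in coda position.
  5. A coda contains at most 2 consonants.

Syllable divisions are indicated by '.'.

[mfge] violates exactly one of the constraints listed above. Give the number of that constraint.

2

[mfge]: syllable 1 onset /mfg/ has 3 consonants (> 2).
This is a violation of constraint 2: "An onset contains at most 2 consonants."
The remaining constraints (1, 3, 4, 5) are satisfied.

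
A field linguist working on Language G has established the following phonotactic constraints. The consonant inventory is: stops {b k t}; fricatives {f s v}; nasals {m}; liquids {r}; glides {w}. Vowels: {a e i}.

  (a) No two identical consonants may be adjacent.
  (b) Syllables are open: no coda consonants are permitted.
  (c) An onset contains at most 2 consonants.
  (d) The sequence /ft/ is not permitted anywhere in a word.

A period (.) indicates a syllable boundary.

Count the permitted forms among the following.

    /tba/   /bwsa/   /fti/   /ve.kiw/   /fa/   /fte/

2

/tba/ — σ1 onset /tb/ (2C), coda /∅/ ok → permitted
/bwsa/ — violates constraint (c): syllable 1 onset /bws/ has 3 consonants (> 2) → not permitted
/fti/ — violates constraint (d): contains banned sequence /ft/ → not permitted
/ve.kiw/ — violates constraint (b): syllable 2 coda /w/ has 1 consonant (> 0) → not permitted
/fa/ — σ1 onset /f/, coda /∅/ ok → permitted
/fte/ — violates constraint (d): contains banned sequence /ft/ → not permitted
Permitted: /tba/, /fa/ → 2.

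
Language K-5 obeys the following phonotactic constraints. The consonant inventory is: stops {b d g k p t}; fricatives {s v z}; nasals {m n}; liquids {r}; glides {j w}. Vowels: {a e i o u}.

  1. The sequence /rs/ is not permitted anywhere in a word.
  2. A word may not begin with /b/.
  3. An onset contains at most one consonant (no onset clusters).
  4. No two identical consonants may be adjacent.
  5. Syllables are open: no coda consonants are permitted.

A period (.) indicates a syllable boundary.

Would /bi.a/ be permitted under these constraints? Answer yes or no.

no

/bi.a/ — violates constraint 2: word begins with /b/ → not permitted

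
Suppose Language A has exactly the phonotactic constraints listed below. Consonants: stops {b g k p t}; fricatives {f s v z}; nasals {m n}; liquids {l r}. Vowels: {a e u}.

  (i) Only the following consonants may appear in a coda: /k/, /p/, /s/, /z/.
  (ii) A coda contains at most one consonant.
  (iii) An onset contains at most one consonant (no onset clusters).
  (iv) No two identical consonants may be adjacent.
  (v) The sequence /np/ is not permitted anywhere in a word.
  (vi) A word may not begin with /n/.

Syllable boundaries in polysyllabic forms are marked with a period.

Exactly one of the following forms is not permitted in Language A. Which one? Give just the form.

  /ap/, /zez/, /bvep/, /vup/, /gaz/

/bvep/

/ap/ — σ1 onset /∅/, coda /p/ ok → permitted
/zez/ — σ1 onset /z/, coda /z/ ok → permitted
/bvep/ — violates constraint (iii): syllable 1 onset /bv/ has 2 consonants (> 1) → not permitted
/vup/ — σ1 onset /v/, coda /p/ ok → permitted
/gaz/ — σ1 onset /g/, coda /z/ ok → permitted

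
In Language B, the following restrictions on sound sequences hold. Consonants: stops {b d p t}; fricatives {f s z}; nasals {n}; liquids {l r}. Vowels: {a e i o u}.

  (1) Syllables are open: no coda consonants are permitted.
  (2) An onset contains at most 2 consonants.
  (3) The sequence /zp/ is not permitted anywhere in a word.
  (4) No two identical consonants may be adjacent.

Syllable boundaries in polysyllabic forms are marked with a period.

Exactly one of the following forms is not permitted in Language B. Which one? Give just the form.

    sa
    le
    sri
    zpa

sa — σ1 onset /s/, coda /∅/ ok → permitted
le — σ1 onset /l/, coda /∅/ ok → permitted
sri — σ1 onset /sr/ (2C), coda /∅/ ok → permitted
zpa — violates constraint 3: contains banned sequence /zp/ → not permitted

zpa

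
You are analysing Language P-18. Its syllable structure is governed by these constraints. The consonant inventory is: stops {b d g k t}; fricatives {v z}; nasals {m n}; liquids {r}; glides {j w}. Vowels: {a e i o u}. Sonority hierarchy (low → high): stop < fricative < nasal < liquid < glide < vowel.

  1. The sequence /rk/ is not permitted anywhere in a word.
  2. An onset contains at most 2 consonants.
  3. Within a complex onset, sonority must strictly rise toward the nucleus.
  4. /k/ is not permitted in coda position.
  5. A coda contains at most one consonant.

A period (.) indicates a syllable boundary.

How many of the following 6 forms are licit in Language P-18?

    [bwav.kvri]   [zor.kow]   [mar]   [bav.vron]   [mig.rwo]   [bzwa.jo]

[bwav.kvri] — violates constraint 2: syllable 2 onset /kvr/ has 3 consonants (> 2) → illicit
[zor.kow] — violates constraint 1: contains banned sequence /rk/ → illicit
[mar] — σ1 onset /m/, coda /r/ ok → licit
[bav.vron] — σ1 onset /b/, coda /v/ ok; σ2 onset /vr/ (2→4 rises), coda /n/ ok → licit
[mig.rwo] — σ1 onset /m/, coda /g/ ok; σ2 onset /rw/ (4→5 rises), coda /∅/ ok → licit
[bzwa.jo] — violates constraint 2: syllable 1 onset /bzw/ has 3 consonants (> 2) → illicit
Licit: [mar], [bav.vron], [mig.rwo] → 3.

3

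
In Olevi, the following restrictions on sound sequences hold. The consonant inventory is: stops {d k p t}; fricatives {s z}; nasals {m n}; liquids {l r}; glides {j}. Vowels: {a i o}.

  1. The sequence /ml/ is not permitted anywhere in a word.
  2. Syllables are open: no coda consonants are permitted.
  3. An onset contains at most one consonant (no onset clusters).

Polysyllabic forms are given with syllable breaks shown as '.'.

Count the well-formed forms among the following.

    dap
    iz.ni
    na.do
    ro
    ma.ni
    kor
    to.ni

4

dap — violates constraint 2: syllable 1 coda /p/ has 1 consonant (> 0) → ill-formed
iz.ni — violates constraint 2: syllable 1 coda /z/ has 1 consonant (> 0) → ill-formed
na.do — σ1 onset /n/, coda /∅/ ok; σ2 onset /d/, coda /∅/ ok → well-formed
ro — σ1 onset /r/, coda /∅/ ok → well-formed
ma.ni — σ1 onset /m/, coda /∅/ ok; σ2 onset /n/, coda /∅/ ok → well-formed
kor — violates constraint 2: syllable 1 coda /r/ has 1 consonant (> 0) → ill-formed
to.ni — σ1 onset /t/, coda /∅/ ok; σ2 onset /n/, coda /∅/ ok → well-formed
Well-formed: na.do, ro, ma.ni, to.ni → 4.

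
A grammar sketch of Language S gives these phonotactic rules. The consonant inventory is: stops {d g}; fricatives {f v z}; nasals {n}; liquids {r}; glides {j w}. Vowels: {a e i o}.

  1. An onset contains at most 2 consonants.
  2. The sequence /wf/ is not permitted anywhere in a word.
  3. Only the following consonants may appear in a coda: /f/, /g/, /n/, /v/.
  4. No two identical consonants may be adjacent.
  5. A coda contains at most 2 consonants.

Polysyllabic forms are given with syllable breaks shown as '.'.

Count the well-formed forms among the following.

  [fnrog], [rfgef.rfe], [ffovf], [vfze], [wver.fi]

[fnrog] — violates constraint 1: syllable 1 onset /fnr/ has 3 consonants (> 2) → ill-formed
[rfgef.rfe] — violates constraint 1: syllable 1 onset /rfg/ has 3 consonants (> 2) → ill-formed
[ffovf] — violates constraint 4: adjacent identical consonants /ff/ → ill-formed
[vfze] — violates constraint 1: syllable 1 onset /vfz/ has 3 consonants (> 2) → ill-formed
[wver.fi] — violates constraint 3: syllable 1 coda contains /r/, which is not a licensed coda consonant → ill-formed
No form is well-formed → 0.

0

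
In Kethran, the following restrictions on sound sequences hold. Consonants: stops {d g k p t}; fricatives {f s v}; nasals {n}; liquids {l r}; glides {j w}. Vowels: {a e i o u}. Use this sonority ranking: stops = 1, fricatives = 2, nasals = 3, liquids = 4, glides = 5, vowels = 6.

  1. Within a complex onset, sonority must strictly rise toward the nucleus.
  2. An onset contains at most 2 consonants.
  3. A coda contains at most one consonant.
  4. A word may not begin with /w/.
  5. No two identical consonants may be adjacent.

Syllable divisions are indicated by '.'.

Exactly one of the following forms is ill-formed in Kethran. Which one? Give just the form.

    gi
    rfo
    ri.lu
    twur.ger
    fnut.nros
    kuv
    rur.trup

rfo

gi — σ1 onset /g/, coda /∅/ ok → well-formed
rfo — violates constraint 1: syllable 1 onset /rf/: /r/ (liquid, 4) → /f/ (fricative, 2) does not rise → ill-formed
ri.lu — σ1 onset /r/, coda /∅/ ok; σ2 onset /l/, coda /∅/ ok → well-formed
twur.ger — σ1 onset /tw/ (1→5 rises), coda /r/ ok; σ2 onset /g/, coda /r/ ok → well-formed
fnut.nros — σ1 onset /fn/ (2→3 rises), coda /t/ ok; σ2 onset /nr/ (3→4 rises), coda /s/ ok → well-formed
kuv — σ1 onset /k/, coda /v/ ok → well-formed
rur.trup — σ1 onset /r/, coda /r/ ok; σ2 onset /tr/ (1→4 rises), coda /p/ ok → well-formed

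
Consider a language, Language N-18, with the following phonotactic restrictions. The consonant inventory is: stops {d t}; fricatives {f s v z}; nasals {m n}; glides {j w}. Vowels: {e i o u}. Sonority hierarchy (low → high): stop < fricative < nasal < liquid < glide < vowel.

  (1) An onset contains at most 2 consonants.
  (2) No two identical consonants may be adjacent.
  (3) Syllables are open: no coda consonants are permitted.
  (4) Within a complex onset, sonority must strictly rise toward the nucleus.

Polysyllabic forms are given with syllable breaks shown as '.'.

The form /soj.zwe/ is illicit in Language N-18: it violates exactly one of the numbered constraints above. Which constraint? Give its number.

3

/soj.zwe/: syllable 1 coda /j/ has 1 consonant (> 0).
This is a violation of constraint 3: "Syllables are open: no coda consonants are permitted."
The remaining constraints (1, 2, 4) are satisfied.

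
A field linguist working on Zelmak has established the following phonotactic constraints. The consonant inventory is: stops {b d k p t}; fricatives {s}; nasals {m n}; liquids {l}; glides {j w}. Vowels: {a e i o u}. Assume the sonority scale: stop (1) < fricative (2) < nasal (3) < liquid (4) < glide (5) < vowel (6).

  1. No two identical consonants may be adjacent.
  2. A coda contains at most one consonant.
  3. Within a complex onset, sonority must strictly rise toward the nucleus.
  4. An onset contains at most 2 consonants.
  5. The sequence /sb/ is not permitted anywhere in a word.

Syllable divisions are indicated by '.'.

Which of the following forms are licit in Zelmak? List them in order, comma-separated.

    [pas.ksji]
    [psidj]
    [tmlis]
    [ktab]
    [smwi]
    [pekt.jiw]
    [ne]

[ne]

[pas.ksji] — violates constraint 4: syllable 2 onset /ksj/ has 3 consonants (> 2) → illicit
[psidj] — violates constraint 2: syllable 1 coda /dj/ has 2 consonants (> 1) → illicit
[tmlis] — violates constraint 4: syllable 1 onset /tml/ has 3 consonants (> 2) → illicit
[ktab] — violates constraint 3: syllable 1 onset /kt/: /k/ (stop, 1) → /t/ (stop, 1) does not rise → illicit
[smwi] — violates constraint 4: syllable 1 onset /smw/ has 3 consonants (> 2) → illicit
[pekt.jiw] — violates constraint 2: syllable 1 coda /kt/ has 2 consonants (> 1) → illicit
[ne] — σ1 onset /n/, coda /∅/ ok → licit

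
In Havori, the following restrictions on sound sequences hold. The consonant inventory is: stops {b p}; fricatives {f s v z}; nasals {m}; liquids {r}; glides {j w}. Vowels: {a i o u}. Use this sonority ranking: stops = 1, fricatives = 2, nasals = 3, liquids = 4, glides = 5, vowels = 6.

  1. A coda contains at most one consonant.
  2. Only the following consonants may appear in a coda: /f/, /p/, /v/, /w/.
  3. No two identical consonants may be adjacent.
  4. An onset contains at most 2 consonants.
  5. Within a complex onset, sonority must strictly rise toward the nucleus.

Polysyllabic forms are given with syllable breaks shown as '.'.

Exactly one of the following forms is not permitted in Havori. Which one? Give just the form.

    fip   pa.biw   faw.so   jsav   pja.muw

jsav

fip — σ1 onset /f/, coda /p/ ok → permitted
pa.biw — σ1 onset /p/, coda /∅/ ok; σ2 onset /b/, coda /w/ ok → permitted
faw.so — σ1 onset /f/, coda /w/ ok; σ2 onset /s/, coda /∅/ ok → permitted
jsav — violates constraint 5: syllable 1 onset /js/: /j/ (glide, 5) → /s/ (fricative, 2) does not rise → not permitted
pja.muw — σ1 onset /pj/ (1→5 rises), coda /∅/ ok; σ2 onset /m/, coda /w/ ok → permitted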